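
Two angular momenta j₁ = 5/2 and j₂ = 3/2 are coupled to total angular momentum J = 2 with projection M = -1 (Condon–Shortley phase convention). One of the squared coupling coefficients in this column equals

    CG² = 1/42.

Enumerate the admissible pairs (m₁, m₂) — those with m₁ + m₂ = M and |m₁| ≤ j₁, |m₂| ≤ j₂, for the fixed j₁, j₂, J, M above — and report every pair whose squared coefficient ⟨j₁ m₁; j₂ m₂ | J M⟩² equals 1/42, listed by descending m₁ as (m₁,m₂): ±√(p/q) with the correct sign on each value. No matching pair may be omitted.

Admissible pairs with m₁+m₂ = M = -1: (-5/2,3/2), (-3/2,1/2), (-1/2,-1/2), (1/2,-3/2)
  (m₁,m₂)=(1/2,-3/2): CG² = 9/28, CG = +√(9/28)
  (m₁,m₂)=(-1/2,-1/2): CG² = 25/84, CG = −√(25/84)
  (m₁,m₂)=(-3/2,1/2): CG² = 1/42, CG = +√(1/42)   ← matches the target
  (m₁,m₂)=(-5/2,3/2): CG² = 5/14, CG = +√(5/14)
Pairs with CG² = 1/42: (-3/2,1/2): +√(1/42)

(-3/2,1/2): +√(1/42)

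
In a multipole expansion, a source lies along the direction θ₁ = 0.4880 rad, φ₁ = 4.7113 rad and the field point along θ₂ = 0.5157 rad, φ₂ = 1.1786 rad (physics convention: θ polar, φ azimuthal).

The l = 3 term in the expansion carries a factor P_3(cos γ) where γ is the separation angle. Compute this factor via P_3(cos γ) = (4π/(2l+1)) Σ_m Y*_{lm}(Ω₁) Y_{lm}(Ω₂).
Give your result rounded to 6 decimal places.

Term-by-term m-sum for l=3 (normalisation 4π/7 = 1.795196):
  term(m=-3) = -0.00083 - 0.00198j   from Y*(Ω₁)=0.00014 + 0.04300j, Y(Ω₂)=-0.04620 + 0.01922j
  term(m=-2) = 0.03044 + 0.03024j   from Y*(Ω₁)=-0.19844 + 0.00043j, Y(Ω₂)=-0.15304 - 0.15273j
  term(m=-1) = -0.18031 - 0.07435j   from Y*(Ω₁)=-0.00048 - 0.43955j, Y(Ω₂)=0.16959 - 0.41002j
  term(m=+0) = 0.07558 + 0.00000j   from Y*(Ω₁)=0.29693 + 0.00000j, Y(Ω₂)=0.25454 + 0.00000j
  term(m=+1) = -0.18031 + 0.07435j   from Y*(Ω₁)=0.00048 - 0.43955j, Y(Ω₂)=-0.16959 - 0.41002j
  term(m=+2) = 0.03044 - 0.03024j   from Y*(Ω₁)=-0.19844 - 0.00043j, Y(Ω₂)=-0.15304 + 0.15273j
  term(m=+3) = -0.00083 + 0.00198j   from Y*(Ω₁)=-0.00014 + 0.04300j, Y(Ω₂)=0.04620 + 0.01922j
Σ over m = -0.22583 + 0.00000j; ×(4π/7) → -0.40540 + 0.00000j. Real part: -0.405403

-0.405403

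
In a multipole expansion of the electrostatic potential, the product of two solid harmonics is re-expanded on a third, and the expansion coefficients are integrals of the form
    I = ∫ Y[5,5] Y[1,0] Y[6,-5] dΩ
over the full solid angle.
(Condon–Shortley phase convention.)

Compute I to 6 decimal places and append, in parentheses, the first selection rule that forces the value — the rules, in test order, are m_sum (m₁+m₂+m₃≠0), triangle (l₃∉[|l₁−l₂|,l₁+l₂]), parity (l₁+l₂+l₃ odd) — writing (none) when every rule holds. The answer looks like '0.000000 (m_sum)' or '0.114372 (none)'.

m-sum 0 ✓  L=12 even ✓  4≤6≤6 ✓
Π(2lᵢ+1) = 11×3×13 = 429
triangle coeff Δ(5,1,6) = 1/858
Σ_t [0,0]: t=0:+1/14400 = 1/14400
(3j)²=6/143 [(5 1 6; 0 0 0)], sign=+1
Σ_t [0,0]: t=0:+1/3628800 = 1/3628800
(3j)²=1/78 [(5 1 6; 5 0 -5)], sign=-1
⇒ 4πI² = 3/13
I = (-1)√(3/13/(4π)) = -0.13551395
No selection rule forces the value: the integral is nonzero (none).

-0.135514 (none)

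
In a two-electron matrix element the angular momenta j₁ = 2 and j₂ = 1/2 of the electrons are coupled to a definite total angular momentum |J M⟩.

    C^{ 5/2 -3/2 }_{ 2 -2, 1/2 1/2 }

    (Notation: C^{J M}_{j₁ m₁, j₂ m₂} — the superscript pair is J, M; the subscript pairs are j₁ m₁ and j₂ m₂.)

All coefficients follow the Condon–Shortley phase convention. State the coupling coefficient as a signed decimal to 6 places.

+0.447214

triangle: 0!×4!×1!/6! = 24/720
(j±m)!: 0!×4!×1!×0!×1!×4! = 576
prefactor² = (2J+1)×Δ×N² = 576/5
  k=0: +1/(0!×0!×4!×1!×0!×0!) = 1/24
Σ = 1/24  ⇒  CG² = 576/5×(1/24)² = 1/5
CG = +√(1/5) = +0.447214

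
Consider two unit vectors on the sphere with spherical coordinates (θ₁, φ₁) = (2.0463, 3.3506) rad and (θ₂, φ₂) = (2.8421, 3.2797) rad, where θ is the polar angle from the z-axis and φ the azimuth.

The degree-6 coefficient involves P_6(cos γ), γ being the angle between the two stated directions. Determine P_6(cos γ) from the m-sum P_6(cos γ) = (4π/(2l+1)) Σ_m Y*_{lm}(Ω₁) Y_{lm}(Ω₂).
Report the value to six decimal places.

Addition theorem: P_6(cos γ) = (4π/13) Σ_m Y*_{lm}(Ω₁) Y_{lm}(Ω₂), m = −6…6:
  m=-6: (0.07431 + 0.22670j) × (0.00022 - 0.00023j) = 0.00007 + 0.00003j  (running Σ = 0.00007 + 0.00003j)
  m=-5: (0.21356 + 0.36807j) × (0.00276 - 0.00228j) = 0.00143 + 0.00053j  (running Σ = 0.00150 + 0.00056j)
  m=-4: (0.19506 + 0.21588j) × (0.02081 - 0.01283j) = 0.00683 + 0.00199j  (running Σ = 0.00832 + 0.00255j)
  m=-3: (-0.11789 - 0.08542j) × (0.10304 - 0.04532j) = -0.01602 - 0.00346j  (running Σ = -0.00770 - 0.00091j)
  m=-2: (-0.31124 - 0.13825j) × (0.32927 - 0.09333j) = -0.11539 - 0.01647j  (running Σ = -0.12308 - 0.01738j)
  m=-1: (0.02662 + 0.00565j) × (0.58854 - 0.08180j) = 0.01613 + 0.00115j  (running Σ = -0.10696 - 0.01624j)
  m=0: (0.33668 + 0.00000j) × (0.25987 + 0.00000j) = 0.08750 + 0.00000j  (running Σ = -0.01946 - 0.01624j)
  m=1: (-0.02662 + 0.00565j) × (-0.58854 - 0.08180j) = 0.01613 - 0.00115j  (running Σ = -0.00333 - 0.01738j)
  m=2: (-0.31124 + 0.13825j) × (0.32927 + 0.09333j) = -0.11539 + 0.01647j  (running Σ = -0.11872 - 0.00091j)
  m=3: (0.11789 - 0.08542j) × (-0.10304 - 0.04532j) = -0.01602 + 0.00346j  (running Σ = -0.13474 + 0.00255j)
  m=4: (0.19506 - 0.21588j) × (0.02081 + 0.01283j) = 0.00683 - 0.00199j  (running Σ = -0.12791 + 0.00056j)
  m=5: (-0.21356 + 0.36807j) × (-0.00276 - 0.00228j) = 0.00143 - 0.00053j  (running Σ = -0.12648 + 0.00003j)
  m=6: (0.07431 - 0.22670j) × (0.00022 + 0.00023j) = 0.00007 - 0.00003j  (running Σ = -0.12642 - 0.00000j)
Total Σ_m = -0.12642 - 0.00000j. Multiply by 0.966644: -0.12220 - 0.00000j. P_6(cos γ) = -0.122199

-0.122199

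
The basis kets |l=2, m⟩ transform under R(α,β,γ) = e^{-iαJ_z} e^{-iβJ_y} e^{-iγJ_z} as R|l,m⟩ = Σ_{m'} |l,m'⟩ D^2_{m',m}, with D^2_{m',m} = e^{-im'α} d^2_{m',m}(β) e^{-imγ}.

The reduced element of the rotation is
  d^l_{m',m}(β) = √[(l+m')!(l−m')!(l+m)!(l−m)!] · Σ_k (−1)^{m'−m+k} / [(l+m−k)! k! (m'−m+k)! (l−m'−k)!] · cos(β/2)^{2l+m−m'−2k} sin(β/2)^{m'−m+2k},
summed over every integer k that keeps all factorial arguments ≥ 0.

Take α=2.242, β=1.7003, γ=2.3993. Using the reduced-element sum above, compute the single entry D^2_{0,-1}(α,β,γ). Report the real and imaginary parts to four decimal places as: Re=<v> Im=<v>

First d^2_{0,-1}(β=1.7003), then the phase factors e^{-i(0)α} and e^{-i(-1)γ}:
With c≡cos(β/2)=0.659870 and s≡sin(β/2)=0.751379, N=[2·2·1·6]^{1/2}=4.898979
k: max(0,(-1)−(0))=0 … min(2+(-1),2−(0))=1
  k=0: (−1)^1·4.8990/(2)·0.6599^3·0.7514^1 = -0.528824
  k=1: (−1)^2·4.8990/(2)·0.6599^1·0.7514^3 = +0.685665
d^2_{0,-1}(1.7003) = -0.528824 +0.685665 = +0.156842
Phases: e^{-i·(0)·2.2420}=+1.000000+0.000000i, e^{-i·(-1)·2.3993}=-0.736921+0.675979i ⇒ D=-0.115580+0.106022i

Re=-0.1156 Im=0.1060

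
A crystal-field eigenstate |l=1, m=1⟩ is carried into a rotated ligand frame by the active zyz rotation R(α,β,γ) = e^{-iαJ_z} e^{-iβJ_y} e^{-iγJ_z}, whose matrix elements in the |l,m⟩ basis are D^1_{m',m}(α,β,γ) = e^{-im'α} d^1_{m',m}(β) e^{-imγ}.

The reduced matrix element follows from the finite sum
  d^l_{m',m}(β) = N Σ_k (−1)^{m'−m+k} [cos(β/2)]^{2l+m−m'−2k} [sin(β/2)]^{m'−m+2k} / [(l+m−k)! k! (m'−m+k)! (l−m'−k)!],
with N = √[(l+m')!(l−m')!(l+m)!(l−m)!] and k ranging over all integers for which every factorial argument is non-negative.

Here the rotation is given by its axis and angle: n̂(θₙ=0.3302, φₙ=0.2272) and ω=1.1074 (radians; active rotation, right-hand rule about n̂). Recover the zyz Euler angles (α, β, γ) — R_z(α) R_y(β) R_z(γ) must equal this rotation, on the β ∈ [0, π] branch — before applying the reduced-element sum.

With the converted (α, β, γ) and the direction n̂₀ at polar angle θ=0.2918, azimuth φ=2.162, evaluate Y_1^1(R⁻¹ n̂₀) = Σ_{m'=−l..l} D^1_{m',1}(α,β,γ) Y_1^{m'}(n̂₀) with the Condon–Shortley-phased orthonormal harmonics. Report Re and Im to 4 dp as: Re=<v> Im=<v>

Axis–angle → zyz. n̂ = (sinθₙcosφₙ, sinθₙsinφₙ, cosθₙ) = (+0.315900, +0.073033, +0.945978), ω = 1.1074.
R = I cosω + sinω [n̂]ₓ + (1−cosω) n̂n̂ᵀ gives
  R = [+0.502175, -0.833456, +0.230590; +0.858973, +0.449939, -0.244378; +0.099927, +0.320791, +0.941864]
β = atan2(√(R₁₃²+R₂₃²), R₃₃) = 0.342661; α = atan2(R₂₃, R₁₃) mod 2π = 5.468765; γ = atan2(R₃₂, −R₃₁) mod 2π = 1.872772
Need the full column D^1_{m',1} for m'=−1..1 at α=5.4688, β=0.3427, γ=1.8728.
cos(β/2)=0.985359, sin(β/2)=0.170494
d^1_{-1,1}: single k=2 term ⇒ +0.029068;  D = -0.026118-0.012759i
d^1_{0,1}: single k=1 term ⇒ +0.237584;  D = -0.070659-0.226834i
d^1_{1,1}: single k=0 term ⇒ +0.970932;  D = +0.476057-0.846214i
Y_1^{m'}(θ=0.2918,φ=2.162) and Σ D·Y over m':
  (-0.0261-0.0128i)·(-0.0554-0.0825i)  (-0.0707-0.2268i)·(+0.4679+0.0000i)  (+0.4761-0.8462i)·(+0.0554-0.0825i)
Y_1^1(R⁻¹ n̂) = -0.076130-0.189446i

Re=-0.0761 Im=-0.1894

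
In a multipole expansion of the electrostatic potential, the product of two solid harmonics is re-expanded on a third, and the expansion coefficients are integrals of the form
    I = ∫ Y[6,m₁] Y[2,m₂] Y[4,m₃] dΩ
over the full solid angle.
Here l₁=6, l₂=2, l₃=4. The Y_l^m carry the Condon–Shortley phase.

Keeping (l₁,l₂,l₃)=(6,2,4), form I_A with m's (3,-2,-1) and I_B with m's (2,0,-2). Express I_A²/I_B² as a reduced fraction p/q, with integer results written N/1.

3/4

Same 6,2,4: normalisation and zero-m 3j drop out of the ratio.
A: Δ: 4! 8! 0! / 13! → 1/6435; sum: t=0:+1/17280 = 1/17280; 3j²(6 2 4; 3 -2 -1) = Δ·Π!·Σ² = 14/715  (sign -1)
B: Δ: 4! 8! 0! / 13! → 1/6435; sum: t=2:+1/5760 = 1/5760; 3j²(6 2 4; 2 0 -2) = Δ·Π!·Σ² = 56/2145  (sign +1)
I_A²/I_B² = (14/715)/(56/2145) = 3/4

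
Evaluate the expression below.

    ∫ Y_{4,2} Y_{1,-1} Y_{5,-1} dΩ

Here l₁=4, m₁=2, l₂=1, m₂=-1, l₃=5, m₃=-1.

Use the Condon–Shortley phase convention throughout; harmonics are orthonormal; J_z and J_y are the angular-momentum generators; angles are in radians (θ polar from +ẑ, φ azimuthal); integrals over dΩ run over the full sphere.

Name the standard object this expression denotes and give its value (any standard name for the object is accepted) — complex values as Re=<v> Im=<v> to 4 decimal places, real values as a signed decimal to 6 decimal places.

This is a Gaunt coefficient — the integral of a triple product of spherical harmonics over the sphere.
Rules hold: Σm=0, L=10 even, 3≤5≤5.
N = 9·3·11 = 297
Δ = 0!·8!·2!/11! = 1/495
Racah Σ t=0..0: t=0:+1/576 = 1/576
⇒ 3j(4 1 5; 0 0 0)² = 5/99, sgn -1
Racah Σ t=0..0: t=0:+1/2880 = 1/2880
⇒ 3j(4 1 5; 2 -1 -1)² = 2/165, sgn +1
4πI² = N·(3j₀)²·(3jₘ)² = 2/11
I = -1·√(0.181818/4π) = -0.12028562

Gaunt coefficient, -0.120286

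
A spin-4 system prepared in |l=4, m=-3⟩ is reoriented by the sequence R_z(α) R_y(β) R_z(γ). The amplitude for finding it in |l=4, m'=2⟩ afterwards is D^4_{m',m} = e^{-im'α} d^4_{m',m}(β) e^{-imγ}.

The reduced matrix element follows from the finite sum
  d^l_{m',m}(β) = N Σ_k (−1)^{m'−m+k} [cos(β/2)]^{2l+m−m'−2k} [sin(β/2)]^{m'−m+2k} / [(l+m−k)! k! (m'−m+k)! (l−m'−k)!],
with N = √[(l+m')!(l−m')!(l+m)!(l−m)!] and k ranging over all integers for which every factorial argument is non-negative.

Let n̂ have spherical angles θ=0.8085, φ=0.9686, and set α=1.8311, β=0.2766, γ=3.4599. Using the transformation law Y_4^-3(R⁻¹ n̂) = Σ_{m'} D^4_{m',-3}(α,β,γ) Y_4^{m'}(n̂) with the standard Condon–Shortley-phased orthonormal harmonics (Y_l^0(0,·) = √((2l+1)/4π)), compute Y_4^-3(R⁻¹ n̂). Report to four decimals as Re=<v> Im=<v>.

Re=0.0853 Im=0.2078

Need the full column D^4_{m',-3} for m'=−4..4 at α=1.8311, β=0.2766, γ=3.4599.
cos(β/2)=0.990452, sin(β/2)=0.137860
d^4_{-4,-3}: single k=1 term ⇒ +0.364599;  D = +0.150445-0.332112i
d^4_{-3,-3}: k∈[0..1] ⇒ +0.926119 -0.125595 = +0.800524;  D = -0.789647-0.131517i
d^4_{-2,-3}: k∈[0..1] ⇒ -0.482319 +0.028033 = -0.454286;  D = -0.043213-0.452226i
d^4_{-1,-3}: k∈[0..1] ⇒ +0.142411 -0.004598 = +0.137813;  D = +0.129192-0.047976i
d^4_{0,-3}: k∈[0..1] ⇒ -0.029549 +0.000572 = -0.028976;  D = +0.016739+0.023653i
d^4_{1,-3}: k∈[0..1] ⇒ +0.004598 -0.000053 = +0.004545;  D = -0.002909+0.003492i
d^4_{2,-3}: k∈[0..1] ⇒ -0.000543 +0.000004 = -0.000540;  D = -0.000489-0.000227i
d^4_{3,-3}: k∈[0..1] ⇒ +0.000047 -0.000000 = +0.000047;  D = +0.000008-0.000046i
d^4_{4,-3}: single k=0 term ⇒ -0.000003;  D = +0.000003-0.000000i
Y_4^{m'}(θ=0.8085,φ=0.9686) and Σ D·Y over m':
  (+0.1504-0.3321i)·(-0.0900+0.0810i)  (-0.7896-0.1315i)·(-0.3180-0.0764i)  (-0.0432-0.4522i)·(-0.1466-0.3820i)  (+0.1292-0.0480i)·(+0.0453-0.0659i)  (+0.0167+0.0237i)·(-0.3540+0.0000i)  (-0.0029+0.0035i)·(-0.0453-0.0659i)  (-0.0005-0.0002i)·(-0.1466+0.3820i)  (+0.0000-0.0000i)·(+0.3180-0.0764i)  (+0.0000-0.0000i)·(-0.0900-0.0810i)
Y_4^-3(R⁻¹ n̂) = +0.085258+0.207831i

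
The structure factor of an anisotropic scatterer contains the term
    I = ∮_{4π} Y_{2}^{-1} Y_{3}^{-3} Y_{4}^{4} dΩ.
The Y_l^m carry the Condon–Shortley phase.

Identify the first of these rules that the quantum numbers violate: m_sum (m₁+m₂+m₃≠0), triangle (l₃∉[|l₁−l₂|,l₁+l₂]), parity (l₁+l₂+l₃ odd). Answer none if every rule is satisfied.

parity

Σmᵢ = 0  ✓
l₃∈[|l₁−l₂|,l₁+l₂]=[1,5], have l₃=4  ✓
Σlᵢ = 9 ⇒ odd  ✗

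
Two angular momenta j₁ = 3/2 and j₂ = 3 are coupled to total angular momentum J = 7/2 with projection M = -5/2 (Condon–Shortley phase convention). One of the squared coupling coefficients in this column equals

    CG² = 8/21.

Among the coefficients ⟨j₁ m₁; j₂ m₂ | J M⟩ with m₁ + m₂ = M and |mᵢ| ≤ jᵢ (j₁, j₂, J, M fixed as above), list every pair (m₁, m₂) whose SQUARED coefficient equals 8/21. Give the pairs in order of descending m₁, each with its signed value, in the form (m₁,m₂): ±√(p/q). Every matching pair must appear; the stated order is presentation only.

Admissible pairs with m₁+m₂ = M = -5/2: (-3/2,-1), (-1/2,-2), (1/2,-3)
  (m₁,m₂)=(1/2,-3): CG² = 8/21, CG = +√(8/21)   ← matches the target
  (m₁,m₂)=(-1/2,-2): CG² = 1/7, CG = +√(1/7)
  (m₁,m₂)=(-3/2,-1): CG² = 10/21, CG = −√(10/21)
Pairs with CG² = 8/21: (1/2,-3): +√(8/21)

(1/2,-3): +√(8/21)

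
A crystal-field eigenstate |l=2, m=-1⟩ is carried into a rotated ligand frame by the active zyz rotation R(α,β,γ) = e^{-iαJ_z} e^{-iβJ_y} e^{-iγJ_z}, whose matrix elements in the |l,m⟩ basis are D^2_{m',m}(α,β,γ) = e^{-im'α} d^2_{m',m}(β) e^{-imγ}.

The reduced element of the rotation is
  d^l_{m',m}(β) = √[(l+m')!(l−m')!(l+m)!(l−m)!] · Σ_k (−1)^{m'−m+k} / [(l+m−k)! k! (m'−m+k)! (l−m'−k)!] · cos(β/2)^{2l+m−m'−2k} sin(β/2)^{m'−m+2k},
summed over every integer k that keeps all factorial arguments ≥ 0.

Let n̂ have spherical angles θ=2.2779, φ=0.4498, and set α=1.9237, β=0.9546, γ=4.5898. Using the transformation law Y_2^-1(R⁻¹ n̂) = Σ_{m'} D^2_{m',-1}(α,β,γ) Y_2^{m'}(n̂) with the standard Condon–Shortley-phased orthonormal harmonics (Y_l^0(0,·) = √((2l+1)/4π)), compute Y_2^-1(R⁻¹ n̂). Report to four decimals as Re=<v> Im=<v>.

Need the full column D^2_{m',-1} for m'=−2..2 at α=1.9237, β=0.9546, γ=4.5898.
cos(β/2)=0.888238, sin(β/2)=0.459383
d^2_{-2,-1}: single k=1 term ⇒ +0.643863;  D = -0.354584+0.537429i
d^2_{-1,-1}: k∈[0..1] ⇒ +0.622470 -0.499493 = +0.122977;  D = +0.119730+0.028074i
d^2_{0,-1}: k∈[0..1] ⇒ -0.788568 +0.210925 = -0.577642;  D = +0.070635+0.573307i
d^2_{1,-1}: k∈[0..1] ⇒ +0.499493 -0.044535 = +0.454958;  D = -0.404489+0.208269i
d^2_{2,-1}: single k=0 term ⇒ -0.172220;  D = -0.126900-0.116431i
Y_2^{m'}(θ=2.2779,φ=0.4498) and Σ D·Y over m':
  (-0.3546+0.5374i)·(+0.1388-0.1748i)  (+0.1197+0.0281i)·(-0.3436+0.1659i)  (+0.0706+0.5733i)·(+0.0839+0.0000i)  (-0.4045+0.2083i)·(+0.3436+0.1659i)  (-0.1269-0.1164i)·(+0.1388+0.1748i)
Y_2^-1(R⁻¹ n̂) = -0.165940+0.161047i

Re=-0.1659 Im=0.1610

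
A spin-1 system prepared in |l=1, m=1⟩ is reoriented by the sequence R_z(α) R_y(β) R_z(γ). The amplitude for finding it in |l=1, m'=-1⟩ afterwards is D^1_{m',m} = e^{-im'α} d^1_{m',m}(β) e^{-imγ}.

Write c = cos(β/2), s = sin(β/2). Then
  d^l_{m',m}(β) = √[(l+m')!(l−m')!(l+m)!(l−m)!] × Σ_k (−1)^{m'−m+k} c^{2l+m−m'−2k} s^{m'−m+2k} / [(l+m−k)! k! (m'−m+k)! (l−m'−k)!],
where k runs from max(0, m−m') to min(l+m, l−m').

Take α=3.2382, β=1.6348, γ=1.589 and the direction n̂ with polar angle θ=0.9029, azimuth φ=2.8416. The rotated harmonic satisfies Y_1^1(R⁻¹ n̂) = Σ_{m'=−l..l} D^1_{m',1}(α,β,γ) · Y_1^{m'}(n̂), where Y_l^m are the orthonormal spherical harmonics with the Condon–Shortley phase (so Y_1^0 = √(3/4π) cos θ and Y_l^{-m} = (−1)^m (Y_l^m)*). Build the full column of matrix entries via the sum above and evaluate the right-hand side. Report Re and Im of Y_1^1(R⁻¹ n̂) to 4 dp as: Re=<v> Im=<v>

Need the full column D^1_{m',1} for m'=−1..1 at α=3.2382, β=1.6348, γ=1.5890.
cos(β/2)=0.684120, sin(β/2)=0.729370
d^1_{-1,1}: single k=2 term ⇒ +0.531980;  D = -0.041666+0.530346i
d^1_{0,1}: single k=1 term ⇒ +0.705659;  D = -0.012845-0.705542i
d^1_{1,1}: single k=0 term ⇒ +0.468020;  D = +0.053616+0.464939i
Y_1^{m'}(θ=0.9029,φ=2.8416) and Σ D·Y over m':
  (-0.0417+0.5303i)·(-0.2591-0.0802i)  (-0.0128-0.7055i)·(+0.3026+0.0000i)  (+0.0536+0.4649i)·(+0.2591-0.0802i)
Y_1^1(R⁻¹ n̂) = +0.100587-0.231411i

Re=0.1006 Im=-0.2314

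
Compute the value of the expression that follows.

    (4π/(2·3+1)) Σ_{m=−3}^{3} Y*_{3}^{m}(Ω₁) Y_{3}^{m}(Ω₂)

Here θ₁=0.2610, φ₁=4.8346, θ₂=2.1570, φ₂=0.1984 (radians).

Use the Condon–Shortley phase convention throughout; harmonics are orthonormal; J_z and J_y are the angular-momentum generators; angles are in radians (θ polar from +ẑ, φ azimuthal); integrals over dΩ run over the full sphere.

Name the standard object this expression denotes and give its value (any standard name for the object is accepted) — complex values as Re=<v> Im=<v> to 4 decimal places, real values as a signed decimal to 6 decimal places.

This sum is the spherical-harmonic addition theorem: it equals the Legendre polynomial P_l(cos γ) of the angle γ between the two directions.
Term-by-term m-sum for l=3 (normalisation 4π/7 = 1.795196):
  [-3]  conj(Y_{3,-3})(Ω₁) = (-0.002570, 0.006693) ; Y_{3,-3}(Ω₂) = (0.199722, -0.135235) ; Δ = (0.000392, 0.001684)
  [-2]  conj(Y_{3,-2})(Ω₁) = (-0.063793, -0.015911) ; Y_{3,-2}(Ω₂) = (-0.361860, 0.151629) ; Δ = (0.025497, -0.003915)
  [-1]  conj(Y_{3,-1})(Ω₁) = (0.037281, -0.303536) ; Y_{3,-1}(Ω₂) = (0.139933, -0.028133) ; Δ = (-0.003322, -0.043524)
  [+0]  conj(Y_{3,0})(Ω₁) = (0.601038, -0.000000) ; Y_{3,0}(Ω₂) = (0.303436, 0.000000) ; Δ = (0.182376, 0.000000)
  [+1]  conj(Y_{3,1})(Ω₁) = (-0.037281, -0.303536) ; Y_{3,1}(Ω₂) = (-0.139933, -0.028133) ; Δ = (-0.003322, 0.043524)
  [+2]  conj(Y_{3,2})(Ω₁) = (-0.063793, 0.015911) ; Y_{3,2}(Ω₂) = (-0.361860, -0.151629) ; Δ = (0.025497, 0.003915)
  [+3]  conj(Y_{3,3})(Ω₁) = (0.002570, 0.006693) ; Y_{3,3}(Ω₂) = (-0.199722, -0.135235) ; Δ = (0.000392, -0.001684)
Accumulated sum (0.227509, -0.000000); after 4π/(2l+1) scaling, (0.408422, -0.000000) ⇒ P_3 = 0.408422

Legendre polynomial (addition theorem), +0.408422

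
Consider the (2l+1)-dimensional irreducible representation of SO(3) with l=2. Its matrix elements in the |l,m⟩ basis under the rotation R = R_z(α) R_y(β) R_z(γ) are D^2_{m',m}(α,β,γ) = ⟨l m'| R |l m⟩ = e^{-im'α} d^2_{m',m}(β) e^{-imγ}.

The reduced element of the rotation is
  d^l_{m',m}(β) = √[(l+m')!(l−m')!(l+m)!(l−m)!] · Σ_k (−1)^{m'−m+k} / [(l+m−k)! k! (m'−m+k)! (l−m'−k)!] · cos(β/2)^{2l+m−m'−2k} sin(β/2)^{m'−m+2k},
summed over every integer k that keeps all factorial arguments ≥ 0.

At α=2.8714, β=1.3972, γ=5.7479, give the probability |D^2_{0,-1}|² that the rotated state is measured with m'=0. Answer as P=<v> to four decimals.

P=0.0434

Split into d^2_{0,-1}(β=1.3972) × two z-phases.
c=cos(1.397200/2)=0.765743, s=sin(1.397200/2)=0.643146; N=√[2·2·1·6]=4.898979
k: max(0,(-1)−(0))=0 … min(2+(-1),2−(0))=1
  k=0: (−1)^1·4.8990/(2)·0.7657^3·0.6431^1 = -0.707351
  k=1: (−1)^2·4.8990/(2)·0.7657^1·0.6431^3 = +0.498986
d^2_{0,-1}(1.3972) = -0.707351 +0.498986 = -0.208365
|D^2_{0,-1}|² = |d^2_{0,-1}(β)|² = (-0.208365)² = 0.043416 (the z-rotation phases have unit modulus)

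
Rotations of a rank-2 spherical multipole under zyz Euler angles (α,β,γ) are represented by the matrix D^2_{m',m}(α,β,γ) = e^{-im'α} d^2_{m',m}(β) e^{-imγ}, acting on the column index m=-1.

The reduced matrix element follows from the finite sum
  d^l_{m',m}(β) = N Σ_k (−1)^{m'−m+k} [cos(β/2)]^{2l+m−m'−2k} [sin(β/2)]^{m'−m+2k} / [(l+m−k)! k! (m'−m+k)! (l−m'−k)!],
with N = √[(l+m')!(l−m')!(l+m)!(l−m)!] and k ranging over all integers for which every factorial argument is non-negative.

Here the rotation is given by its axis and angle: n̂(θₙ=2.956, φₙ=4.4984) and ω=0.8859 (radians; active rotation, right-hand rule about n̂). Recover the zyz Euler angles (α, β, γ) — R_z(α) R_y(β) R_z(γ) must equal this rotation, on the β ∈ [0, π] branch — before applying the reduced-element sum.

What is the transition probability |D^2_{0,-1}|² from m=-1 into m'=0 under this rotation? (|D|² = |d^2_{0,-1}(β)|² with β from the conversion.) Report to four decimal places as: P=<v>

Axis–angle → zyz. n̂ = (sinθₙcosφₙ, sinθₙsinφₙ, cosθₙ) = (-0.039187, -0.180320, -0.982827), ω = 0.8859.
R = I cosω + sinω [n̂]ₓ + (1−cosω) n̂n̂ᵀ gives
  R = [+0.633157, +0.763781, -0.125505; -0.758588, +0.644539, +0.095463; +0.153805, +0.034764, +0.987489]
β = atan2(√(R₁₃²+R₂₃²), R₃₃) = 0.158346; α = atan2(R₂₃, R₁₃) mod 2π = 2.491325; γ = atan2(R₃₂, −R₃₁) mod 2π = 2.919303
First d^2_{0,-1}(β=0.1583), then the phase factors e^{-i(0)α} and e^{-i(-1)γ}:
Half-angle: c=0.996867, s=0.079090. N=√(2·2·1·6)=4.898979
k∈{0,1} keeps every argument non-negative
  k=0: (−1)^1·4.8990/(2)·0.9969^3·0.0791^1 = -0.191916
  k=1: (−1)^2·4.8990/(2)·0.9969^1·0.0791^3 = +0.001208
d^2_{0,-1}(0.1583) = -0.191916 +0.001208 = -0.190708
|D^2_{0,-1}|² = |d^2_{0,-1}(β)|² = (-0.190708)² = 0.036370 (the z-rotation phases have unit modulus)

P=0.0364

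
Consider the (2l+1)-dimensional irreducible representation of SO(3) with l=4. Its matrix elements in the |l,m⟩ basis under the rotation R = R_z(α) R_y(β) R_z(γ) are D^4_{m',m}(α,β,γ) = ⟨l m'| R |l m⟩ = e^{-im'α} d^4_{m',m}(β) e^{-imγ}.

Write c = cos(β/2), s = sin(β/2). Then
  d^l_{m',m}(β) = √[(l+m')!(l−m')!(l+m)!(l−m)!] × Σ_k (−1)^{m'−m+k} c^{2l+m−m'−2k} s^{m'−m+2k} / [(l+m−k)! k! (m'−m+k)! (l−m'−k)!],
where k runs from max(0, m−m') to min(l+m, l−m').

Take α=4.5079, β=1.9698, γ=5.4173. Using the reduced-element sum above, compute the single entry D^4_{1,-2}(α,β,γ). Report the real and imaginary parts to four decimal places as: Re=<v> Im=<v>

First d^4_{1,-2}(β=1.9698), then the phase factors e^{-i(1)α} and e^{-i(-2)γ}:
With c≡cos(β/2)=0.552946 and s≡sin(β/2)=0.833217, N=[120·6·2·720]^{1/2}=1018.233765
k∈{0,1,2} keeps every argument non-negative
  k=0: (−1)^3·1018.2338/(72)·0.5529^5·0.8332^3 = -0.422868
  k=1: (−1)^4·1018.2338/(48)·0.5529^3·0.8332^5 = +1.440275
  k=2: (−1)^5·1018.2338/(240)·0.5529^1·0.8332^7 = -0.654072
d^4_{1,-2}(1.9698) = -0.422868 +1.440275 -0.654072 = +0.363336
D = (-0.203067+0.979165i)·(+0.363336)·(-0.160280-0.987072i) = +0.362992+0.015805i

Re=0.3630 Im=0.0158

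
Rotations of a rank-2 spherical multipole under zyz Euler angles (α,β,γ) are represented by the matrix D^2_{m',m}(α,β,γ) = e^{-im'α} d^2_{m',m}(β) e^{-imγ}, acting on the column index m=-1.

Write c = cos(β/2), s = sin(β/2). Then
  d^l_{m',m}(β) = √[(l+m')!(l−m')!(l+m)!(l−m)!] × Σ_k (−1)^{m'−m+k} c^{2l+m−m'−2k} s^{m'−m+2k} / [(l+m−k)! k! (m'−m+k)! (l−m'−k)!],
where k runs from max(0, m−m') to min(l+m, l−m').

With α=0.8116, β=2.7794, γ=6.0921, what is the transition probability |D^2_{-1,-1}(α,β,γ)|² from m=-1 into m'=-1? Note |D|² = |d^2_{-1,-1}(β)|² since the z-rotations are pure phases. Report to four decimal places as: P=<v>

D^2_{-1,-1}(0.8116,2.7794,6.0921) = e^{-i·-1·0.8116}·d^2_{-1,-1}(2.7794)·e^{-i·-1·6.0921}. Compute d first:
Half-angle: c=0.180108, s=0.983647. N=√(1·6·1·6)=6.000000
The bounds max(0,m−m')=0 and min(l+m,l−m')=1 give 2 terms
  k=0: (−1)^0·6.0000/(6)·0.1801^4·0.9836^0 = +0.001052
  k=1: (−1)^1·6.0000/(2)·0.1801^2·0.9836^2 = -0.094160
d^2_{-1,-1}(2.7794) = +0.001052 -0.094160 = -0.093108
|D^2_{-1,-1}|² = |d^2_{-1,-1}(β)|² = (-0.093108)² = 0.008669 (the z-rotation phases have unit modulus)

P=0.0087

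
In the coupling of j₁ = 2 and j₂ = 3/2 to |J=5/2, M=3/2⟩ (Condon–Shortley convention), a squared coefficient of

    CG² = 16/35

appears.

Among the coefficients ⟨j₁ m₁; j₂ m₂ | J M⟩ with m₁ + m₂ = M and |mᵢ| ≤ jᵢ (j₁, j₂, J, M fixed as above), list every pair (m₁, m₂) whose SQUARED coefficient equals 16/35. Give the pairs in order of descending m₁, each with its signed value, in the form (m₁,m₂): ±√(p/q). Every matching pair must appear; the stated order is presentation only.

Admissible pairs with m₁+m₂ = M = 3/2: (0,3/2), (1,1/2), (2,-1/2)
  (m₁,m₂)=(2,-1/2): CG² = 16/35, CG = +√(16/35)   ← matches the target
  (m₁,m₂)=(1,1/2): CG² = 1/35, CG = +√(1/35)
  (m₁,m₂)=(0,3/2): CG² = 18/35, CG = −√(18/35)
Pairs with CG² = 16/35: (2,-1/2): +√(16/35)

(2,-1/2): +√(16/35)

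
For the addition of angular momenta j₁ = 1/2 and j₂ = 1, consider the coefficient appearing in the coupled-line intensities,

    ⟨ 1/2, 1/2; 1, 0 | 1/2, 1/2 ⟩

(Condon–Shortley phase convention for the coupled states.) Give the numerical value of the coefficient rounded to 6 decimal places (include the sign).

j₁+j₂−J=1  J+j₁−j₂=0  J−j₁+j₂=1  j₁+j₂+J+1=3
(j₁±m₁, j₂±m₂, J±M) = (1,0,1,1,1,0)
P² = 1/3
sum k=0..0:
  [0] +1/1 = 1
S = 1
C² = P²·S² = 1/3 ; C = +0.577350

+0.577350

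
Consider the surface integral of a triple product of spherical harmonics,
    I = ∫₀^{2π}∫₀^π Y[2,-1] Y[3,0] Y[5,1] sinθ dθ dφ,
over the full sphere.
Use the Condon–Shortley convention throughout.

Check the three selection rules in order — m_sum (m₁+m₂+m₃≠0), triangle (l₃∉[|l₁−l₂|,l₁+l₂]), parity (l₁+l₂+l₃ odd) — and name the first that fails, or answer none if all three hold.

Σmᵢ = 0  ✓
l₃∈[|l₁−l₂|,l₁+l₂]=[1,5], have l₃=5  ✓
Σlᵢ = 10 ⇒ even  ✓

none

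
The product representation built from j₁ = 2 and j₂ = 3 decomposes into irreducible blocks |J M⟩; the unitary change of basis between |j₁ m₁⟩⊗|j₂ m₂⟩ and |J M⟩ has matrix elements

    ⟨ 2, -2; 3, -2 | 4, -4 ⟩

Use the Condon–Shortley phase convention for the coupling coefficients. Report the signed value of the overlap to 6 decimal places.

j₁+j₂−J=1  J+j₁−j₂=3  J−j₁+j₂=5  j₁+j₂+J+1=10
(j₁±m₁, j₂±m₂, J±M) = (0,4,1,5,0,8)
P² = 207360
sum k=1..1:
  [1] −1/720 = -1/720
S = -1/720
C² = P²·S² = 2/5 ; C = -0.632456

−√(2/5) ≈ -0.632456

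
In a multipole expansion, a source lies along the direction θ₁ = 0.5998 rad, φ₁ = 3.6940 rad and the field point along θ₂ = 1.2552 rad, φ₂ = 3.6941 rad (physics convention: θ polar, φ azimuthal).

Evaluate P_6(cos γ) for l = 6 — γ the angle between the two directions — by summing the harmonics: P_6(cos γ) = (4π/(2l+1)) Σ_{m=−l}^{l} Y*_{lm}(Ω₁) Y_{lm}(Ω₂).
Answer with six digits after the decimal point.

Summing Y*_{l m}(θ₁,φ₁)·Y_{l m}(θ₂,φ₂) over m ∈ [−6, 6]; prefactor 4π/(2·6+1) = 0.966644:
  m=-6: Y*=-0.01540 - 0.00269j  Y=-0.35114 + 0.06152j  product 0.00557 - 0.00000j
  m=-5: Y*=0.07353 - 0.02933j  Y=0.37458 + 0.14920j  product 0.03192 - 0.00002j
  m=-4: Y*=-0.14028 + 0.18887j  Y=-0.01038 - 0.01396j  product 0.00409 - 0.00000j
  m=-3: Y*=0.03752 - 0.43309j  Y=-0.02919 - 0.33572j  product -0.14649 + 0.00004j
  m=-2: Y*=0.18912 + 0.37604j  Y=-0.05655 + 0.11250j  product -0.05300 + 0.00001j
  m=-1: Y*=0.01968 + 0.01213j  Y=-0.25000 + 0.15414j  product -0.00679 + 0.00000j
  m=+0: Y*=-0.42121 + 0.00000j  Y=0.15247 + 0.00000j  product -0.06422 + 0.00000j
  m=+1: Y*=-0.01968 + 0.01213j  Y=0.25000 + 0.15414j  product -0.00679 - 0.00000j
  m=+2: Y*=0.18912 - 0.37604j  Y=-0.05655 - 0.11250j  product -0.05300 - 0.00001j
  m=+3: Y*=-0.03752 - 0.43309j  Y=0.02919 - 0.33572j  product -0.14649 - 0.00004j
  m=+4: Y*=-0.14028 - 0.18887j  Y=-0.01038 + 0.01396j  product 0.00409 + 0.00000j
  m=+5: Y*=-0.07353 - 0.02933j  Y=-0.37458 + 0.14920j  product 0.03192 + 0.00002j
  m=+6: Y*=-0.01540 + 0.00269j  Y=-0.35114 - 0.06152j  product 0.00557 + 0.00000j
Total Σ_m = -0.39361 + 0.00000j. Multiply by 0.966644: -0.38049 + 0.00000j. P_6(cos γ) = -0.380485

-0.380485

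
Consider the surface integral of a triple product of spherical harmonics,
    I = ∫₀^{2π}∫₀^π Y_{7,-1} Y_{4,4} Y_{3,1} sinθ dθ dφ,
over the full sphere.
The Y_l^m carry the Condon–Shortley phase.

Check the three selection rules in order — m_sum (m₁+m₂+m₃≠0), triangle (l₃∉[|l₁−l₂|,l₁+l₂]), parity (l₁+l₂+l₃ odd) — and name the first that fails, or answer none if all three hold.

Σmᵢ = 4  ✗
l₃∈[|l₁−l₂|,l₁+l₂]=[3,11], have l₃=3
Σlᵢ = 14 ⇒ even

m_sum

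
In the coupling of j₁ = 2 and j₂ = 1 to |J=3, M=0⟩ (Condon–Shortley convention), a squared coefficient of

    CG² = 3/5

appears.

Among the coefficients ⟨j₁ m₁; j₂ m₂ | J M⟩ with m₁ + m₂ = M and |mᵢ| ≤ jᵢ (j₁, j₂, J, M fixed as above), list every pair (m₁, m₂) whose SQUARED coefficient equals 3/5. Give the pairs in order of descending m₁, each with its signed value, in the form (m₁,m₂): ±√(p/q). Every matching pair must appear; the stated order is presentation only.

(0,0): +√(3/5)

Admissible pairs with m₁+m₂ = M = 0: (-1,1), (0,0), (1,-1)
  (m₁,m₂)=(1,-1): CG² = 1/5, CG = +√(1/5)
  (m₁,m₂)=(0,0): CG² = 3/5, CG = +√(3/5)   ← matches the target
  (m₁,m₂)=(-1,1): CG² = 1/5, CG = +√(1/5)
Pairs with CG² = 3/5: (0,0): +√(3/5)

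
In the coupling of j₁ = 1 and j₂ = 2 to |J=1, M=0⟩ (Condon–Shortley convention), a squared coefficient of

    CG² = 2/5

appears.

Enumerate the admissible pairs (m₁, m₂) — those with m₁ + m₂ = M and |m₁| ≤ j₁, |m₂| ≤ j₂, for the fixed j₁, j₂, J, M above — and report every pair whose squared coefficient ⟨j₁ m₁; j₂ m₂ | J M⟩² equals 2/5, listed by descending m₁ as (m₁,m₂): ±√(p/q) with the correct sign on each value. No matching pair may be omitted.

(0,0): −√(2/5)

Admissible pairs with m₁+m₂ = M = 0: (-1,1), (0,0), (1,-1)
  (m₁,m₂)=(1,-1): CG² = 3/10, CG = +√(3/10)
  (m₁,m₂)=(0,0): CG² = 2/5, CG = −√(2/5)   ← matches the target
  (m₁,m₂)=(-1,1): CG² = 3/10, CG = +√(3/10)
Pairs with CG² = 2/5: (0,0): −√(2/5)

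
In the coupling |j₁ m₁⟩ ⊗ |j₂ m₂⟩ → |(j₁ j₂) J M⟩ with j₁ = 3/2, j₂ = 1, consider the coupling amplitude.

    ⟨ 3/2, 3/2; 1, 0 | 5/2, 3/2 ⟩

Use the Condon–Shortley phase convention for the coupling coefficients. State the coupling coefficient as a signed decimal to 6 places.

j₁+j₂−J=0  J+j₁−j₂=3  J−j₁+j₂=2  j₁+j₂+J+1=6
(j₁±m₁, j₂±m₂, J±M) = (3,0,1,1,4,1)
P² = 72/5
sum k=0..0:
  [0] +1/6 = 1/6
S = 1/6
C² = P²·S² = 2/5 ; C = +0.632456

+√(2/5) ≈ +0.632456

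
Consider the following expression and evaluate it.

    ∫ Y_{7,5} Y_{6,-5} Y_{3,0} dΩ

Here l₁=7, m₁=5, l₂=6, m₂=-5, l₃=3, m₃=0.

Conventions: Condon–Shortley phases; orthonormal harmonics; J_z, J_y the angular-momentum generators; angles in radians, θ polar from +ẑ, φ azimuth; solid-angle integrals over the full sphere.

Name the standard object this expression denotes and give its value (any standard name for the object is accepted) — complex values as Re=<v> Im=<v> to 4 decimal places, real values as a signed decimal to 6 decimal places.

This is a Gaunt coefficient — the integral of a triple product of spherical harmonics over the sphere.
Checks pass: Σm=0; 16 even; l₃=3∈[1,13].
(2·7+1)(2·6+1)(2·3+1) = 1365
Δ: 10! 4! 2! / 17! → 1/2042040
sum: t=4:+1/207360 t=5:−1/57600 t=6:+1/207360 = -1/129600
3j²(7 6 3; 0 0 0) = Δ·Π!·Σ² = 168/12155  (sign +1)
sum: t=0:+1/14515200 t=1:−1/4354560 = -1/6220800
3j²(7 6 3; 5 -5 0) = Δ·Π!·Σ² = 77/4420  (sign +1)
combine: 4πI² = 1365·168/12155·77/4420 = 6174/18785
take √, sign +1: I = 0.16172337

Gaunt coefficient, +0.161723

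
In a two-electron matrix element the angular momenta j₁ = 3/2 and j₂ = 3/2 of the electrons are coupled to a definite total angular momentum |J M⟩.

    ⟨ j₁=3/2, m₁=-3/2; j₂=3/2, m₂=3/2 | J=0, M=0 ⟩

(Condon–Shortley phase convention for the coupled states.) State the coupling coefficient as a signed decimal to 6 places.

j₁+j₂−J=3  J+j₁−j₂=0  J−j₁+j₂=0  j₁+j₂+J+1=4
(j₁±m₁, j₂±m₂, J±M) = (0,3,3,0,0,0)
P² = 9
sum k=3..3:
  [3] −1/6 = -1/6
S = -1/6
C² = P²·S² = 1/4 ; C = -0.500000

−√(1/4) ≈ -0.500000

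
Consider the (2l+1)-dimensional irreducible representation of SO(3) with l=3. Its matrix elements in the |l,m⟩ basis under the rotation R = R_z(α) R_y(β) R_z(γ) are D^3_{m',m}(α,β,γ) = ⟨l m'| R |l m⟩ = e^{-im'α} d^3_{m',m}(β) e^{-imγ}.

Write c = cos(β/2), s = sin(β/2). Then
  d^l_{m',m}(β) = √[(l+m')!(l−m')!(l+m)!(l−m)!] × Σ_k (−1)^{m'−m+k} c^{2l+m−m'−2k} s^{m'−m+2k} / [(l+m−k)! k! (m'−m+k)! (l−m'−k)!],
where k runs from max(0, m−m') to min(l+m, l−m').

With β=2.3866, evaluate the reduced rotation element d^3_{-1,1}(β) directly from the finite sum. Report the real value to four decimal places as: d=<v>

d^3_{-1,1}(β=2.3866) via the finite sum:
With c≡cos(β/2)=0.368594 and s≡sin(β/2)=0.929590, N=[2·24·24·2]^{1/2}=48.000000
k∈{2,3,4} keeps every argument non-negative
  k=2: (−1)^0·48.0000/(8)·0.3686^4·0.9296^2 = +0.095704
  k=3: (−1)^1·48.0000/(6)·0.3686^2·0.9296^4 = -0.811622
  k=4: (−1)^2·48.0000/(48)·0.3686^0·0.9296^6 = +0.645282
d^3_{-1,1}(2.3866) = +0.095704 -0.811622 +0.645282 = -0.070636

d=-0.0706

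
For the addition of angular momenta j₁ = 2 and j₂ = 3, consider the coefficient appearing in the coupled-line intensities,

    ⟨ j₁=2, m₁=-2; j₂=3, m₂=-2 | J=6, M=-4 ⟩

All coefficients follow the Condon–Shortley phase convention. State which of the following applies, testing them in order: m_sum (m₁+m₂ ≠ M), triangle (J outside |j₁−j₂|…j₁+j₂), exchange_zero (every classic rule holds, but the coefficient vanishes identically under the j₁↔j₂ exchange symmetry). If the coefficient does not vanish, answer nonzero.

m-sum: m₁+m₂ = -2+(-2) = -4, M = -4  ✓
triangle: need |j₁−j₂| ≤ J ≤ j₁+j₂, i.e. J ∈ [1, 5]; J = 6 is outside ✗ ⇒ coefficient is 0

triangle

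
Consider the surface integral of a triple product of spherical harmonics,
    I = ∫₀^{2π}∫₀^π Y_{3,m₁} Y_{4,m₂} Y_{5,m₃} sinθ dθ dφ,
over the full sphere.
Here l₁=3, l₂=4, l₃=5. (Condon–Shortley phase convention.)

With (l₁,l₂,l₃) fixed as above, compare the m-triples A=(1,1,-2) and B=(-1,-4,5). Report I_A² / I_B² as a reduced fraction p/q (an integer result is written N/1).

64/105

Shared (l₁,l₂,l₃)=(3,4,5): N and (l;000)² cancel in I_A²/I_B².
A: Δ = 2!·4!·6!/13! = 1/180180; Racah Σ t=0..2: t=0:+1/960 t=1:−1/288 t=2:+1/1728 = -1/540; ⇒ 3j(3 4 5; 1 1 -2)² = 128/6435, sgn +1
B: Δ = 2!·4!·6!/13! = 1/180180; Racah Σ t=0..0: t=0:+1/34560 = 1/34560; ⇒ 3j(3 4 5; -1 -4 5)² = 14/429, sgn +1
I_A²/I_B² = (128/6435)/(14/429) = 64/105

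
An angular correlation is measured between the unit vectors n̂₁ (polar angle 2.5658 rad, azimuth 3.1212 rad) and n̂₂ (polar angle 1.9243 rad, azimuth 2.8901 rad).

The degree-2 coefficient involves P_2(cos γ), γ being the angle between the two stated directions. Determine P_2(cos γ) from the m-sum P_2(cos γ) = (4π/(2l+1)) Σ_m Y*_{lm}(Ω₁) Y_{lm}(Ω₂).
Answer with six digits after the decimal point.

0.430515

Term-by-term m-sum for l=2 (normalisation 4π/5 = 2.513274):
  term(m=-2) = (0.034850, 0.017362)   from Y*(Ω₁)=(0.114427, -0.004670), Y(Ω₂)=(0.297873, 0.163886)
  term(m=-1) = (0.086174, 0.020277)   from Y*(Ω₁)=(0.352754, -0.007195), Y(Ω₂)=(0.243016, 0.062439)
  term(m=+0) = (-0.070752, 0.000000)   from Y*(Ω₁)=(0.350261, -0.000000), Y(Ω₂)=(-0.201997, 0.000000)
  term(m=+1) = (0.086174, -0.020277)   from Y*(Ω₁)=(-0.352754, -0.007195), Y(Ω₂)=(-0.243016, 0.062439)
  term(m=+2) = (0.034850, -0.017362)   from Y*(Ω₁)=(0.114427, 0.004670), Y(Ω₂)=(0.297873, -0.163886)
Σ over m = (0.171296, 0.000000); ×(4π/5) → (0.430515, 0.000000). Real part: 0.430515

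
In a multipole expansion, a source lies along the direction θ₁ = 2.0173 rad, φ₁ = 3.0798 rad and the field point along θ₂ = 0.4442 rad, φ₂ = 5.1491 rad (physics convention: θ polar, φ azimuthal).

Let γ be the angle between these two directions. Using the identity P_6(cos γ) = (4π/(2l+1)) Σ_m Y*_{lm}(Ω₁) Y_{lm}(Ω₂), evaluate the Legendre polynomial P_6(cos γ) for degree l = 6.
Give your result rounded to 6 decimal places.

0.226472

Term-by-term m-sum for l=6 (normalisation 4π/13 = 0.966644):
  [-6]  conj(Y_{6,-6})(Ω₁) = 0.24243 - 0.09424j ; Y_{6,-6}(Ω₂) = 0.00264 + 0.00152j ; Δ = 0.00078 + 0.00012j
  [-5]  conj(Y_{6,-5})(Ω₁) = 0.41095 - 0.13117j ; Y_{6,-5}(Ω₂) = 0.01812 - 0.01274j ; Δ = 0.00577 - 0.00761j
  [-4]  conj(Y_{6,-4})(Ω₁) = 0.24066 - 0.06072j ; Y_{6,-4}(Ω₂) = -0.01698 - 0.09546j ; Δ = -0.00988 - 0.02194j
  [-3]  conj(Y_{6,-3})(Ω₁) = -0.19249 + 0.03610j ; Y_{6,-3}(Ω₂) = -0.26919 - 0.07180j ; Δ = 0.05441 + 0.00410j
  [-2]  conj(Y_{6,-2})(Ω₁) = -0.31789 + 0.03949j ; Y_{6,-2}(Ω₂) = -0.31910 + 0.38088j ; Δ = 0.08640 - 0.13368j
  [-1]  conj(Y_{6,-1})(Ω₁) = 0.08864 - 0.00548j ; Y_{6,-1}(Ω₂) = 0.16750 + 0.35884j ; Δ = 0.01681 + 0.03089j
  [+0]  conj(Y_{6,0})(Ω₁) = 0.32574 + 0.00000j ; Y_{6,0}(Ω₂) = -0.22812 + 0.00000j ; Δ = -0.07431 + 0.00000j
  [+1]  conj(Y_{6,1})(Ω₁) = -0.08864 - 0.00548j ; Y_{6,1}(Ω₂) = -0.16750 + 0.35884j ; Δ = 0.01681 - 0.03089j
  [+2]  conj(Y_{6,2})(Ω₁) = -0.31789 - 0.03949j ; Y_{6,2}(Ω₂) = -0.31910 - 0.38088j ; Δ = 0.08640 + 0.13368j
  [+3]  conj(Y_{6,3})(Ω₁) = 0.19249 + 0.03610j ; Y_{6,3}(Ω₂) = 0.26919 - 0.07180j ; Δ = 0.05441 - 0.00410j
  [+4]  conj(Y_{6,4})(Ω₁) = 0.24066 + 0.06072j ; Y_{6,4}(Ω₂) = -0.01698 + 0.09546j ; Δ = -0.00988 + 0.02194j
  [+5]  conj(Y_{6,5})(Ω₁) = -0.41095 - 0.13117j ; Y_{6,5}(Ω₂) = -0.01812 - 0.01274j ; Δ = 0.00577 + 0.00761j
  [+6]  conj(Y_{6,6})(Ω₁) = 0.24243 + 0.09424j ; Y_{6,6}(Ω₂) = 0.00264 - 0.00152j ; Δ = 0.00078 - 0.00012j
Total Σ_m = 0.23429 - 0.00000j. Multiply by 0.966644: 0.22647 - 0.00000j. P_6(cos γ) = 0.226472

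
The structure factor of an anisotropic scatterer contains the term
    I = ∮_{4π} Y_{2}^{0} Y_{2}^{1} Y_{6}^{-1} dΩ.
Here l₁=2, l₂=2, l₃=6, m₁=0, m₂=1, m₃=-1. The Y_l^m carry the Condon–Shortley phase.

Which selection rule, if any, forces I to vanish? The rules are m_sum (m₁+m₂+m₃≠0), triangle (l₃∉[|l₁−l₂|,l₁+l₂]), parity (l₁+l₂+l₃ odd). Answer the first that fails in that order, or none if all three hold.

triangle

Σmᵢ = 0  ✓
l₃∈[|l₁−l₂|,l₁+l₂]=[0,4] required, l₃=6 fails  ✗
Σlᵢ = 10 ⇒ even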